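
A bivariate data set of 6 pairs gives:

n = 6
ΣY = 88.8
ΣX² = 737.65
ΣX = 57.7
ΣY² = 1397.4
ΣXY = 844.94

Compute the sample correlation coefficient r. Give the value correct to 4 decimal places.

-0.0732

r = (nΣXY − ΣXΣY) / √[(nΣX² − (ΣX)²)(nΣY² − (ΣY)²)]
Numerator: 6×844.94 − 57.7×88.8 = -54.12
Denominator: √[(4425.9 − 3329.29)(8384.4 − 7885.44)] = √[1096.61 × 498.96] = 739.7057
r = -54.12 / 739.7057 ≈ -0.0732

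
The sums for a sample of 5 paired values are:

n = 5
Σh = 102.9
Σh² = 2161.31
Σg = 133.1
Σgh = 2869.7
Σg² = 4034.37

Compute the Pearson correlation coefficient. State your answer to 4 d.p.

0.8914

r = (nΣgh − ΣgΣh) / √[(nΣg² − (Σg)²)(nΣh² − (Σh)²)]
Numerator: 5×2869.7 − 133.1×102.9 = 652.51
Denominator: √[(20171.85 − 17715.61)(10806.55 − 10588.41)] = √[2456.24 × 218.14] = 731.9865
r = 652.51 / 731.9865 ≈ 0.8914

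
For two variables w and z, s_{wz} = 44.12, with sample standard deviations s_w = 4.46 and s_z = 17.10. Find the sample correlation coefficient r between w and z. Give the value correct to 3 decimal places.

0.579

r = Cov(w,z) / (s_w · s_z) = 44.12 / (4.46 × 17.10)
  = 44.12 / 76.2660 ≈ 0.579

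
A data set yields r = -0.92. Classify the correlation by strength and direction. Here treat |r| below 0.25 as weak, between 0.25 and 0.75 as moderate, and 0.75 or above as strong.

strong negative

r = -0.92 < 0 so the relationship is negative.
|r| = 0.92, which falls in the strong range.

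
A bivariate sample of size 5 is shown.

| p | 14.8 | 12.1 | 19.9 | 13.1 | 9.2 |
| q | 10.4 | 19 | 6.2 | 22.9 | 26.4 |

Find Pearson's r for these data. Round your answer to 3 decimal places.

-0.918

n = 5, Σp = 69.1, Σq = 84.9, Σp² = 1017.71, Σq² = 1728.97, Σpq = 1050.07
nΣpq − ΣpΣq = 5250.35 − 5866.59 = -616.24
nΣp² − (Σp)² = 5088.55 − 4774.81 = 313.74; nΣq² − (Σq)² = 8644.85 − 7208.01 = 1436.84
r = -616.24 / √(313.74 × 1436.84) = -616.24 / 671.4121 ≈ -0.918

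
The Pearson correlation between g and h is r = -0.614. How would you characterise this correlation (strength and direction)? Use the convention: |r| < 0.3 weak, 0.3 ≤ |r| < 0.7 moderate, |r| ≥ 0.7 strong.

r = -0.614 < 0 so the relationship is negative.
|r| = 0.614, which falls in the moderate range.

moderate negative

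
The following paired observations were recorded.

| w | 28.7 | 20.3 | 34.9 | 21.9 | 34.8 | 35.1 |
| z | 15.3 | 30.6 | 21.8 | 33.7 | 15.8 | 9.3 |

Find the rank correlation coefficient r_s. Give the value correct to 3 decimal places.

Rank w: 3, 1, 5, 2, 4, 6
Rank z: 2, 5, 4, 6, 3, 1
d = rank(w) − rank(z): 1, -4, 1, -4, 1, 5; Σd² = 60
ρ = 1 − 6Σd² / [n(n²−1)] = 1 − 6×60 / (6×35) = 1 − 360/210 ≈ -0.714

-0.714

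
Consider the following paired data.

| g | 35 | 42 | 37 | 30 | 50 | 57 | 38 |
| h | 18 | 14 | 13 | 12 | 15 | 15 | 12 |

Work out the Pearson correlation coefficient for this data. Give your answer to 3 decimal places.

n = 7, Σg = 289, Σh = 99, Σg² = 12451, Σh² = 1427, Σgh = 4120
nΣgh − ΣgΣh = 28840 − 28611 = 229
nΣg² − (Σg)² = 87157 − 83521 = 3636; nΣh² − (Σh)² = 9989 − 9801 = 188
r = 229 / √(3636 × 188) = 229 / 826.7817 ≈ 0.277

0.277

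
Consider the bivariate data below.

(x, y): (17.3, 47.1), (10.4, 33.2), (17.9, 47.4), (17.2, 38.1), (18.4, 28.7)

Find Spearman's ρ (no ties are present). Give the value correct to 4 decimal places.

0.0000

Rank x: 3, 1, 4, 2, 5
Rank y: 4, 2, 5, 3, 1
d = rank(x) − rank(y): -1, -1, -1, -1, 4; Σd² = 20
ρ = 1 − 6Σd² / [n(n²−1)] = 1 − 6×20 / (5×24) = 1 − 120/120 ≈ 0.0000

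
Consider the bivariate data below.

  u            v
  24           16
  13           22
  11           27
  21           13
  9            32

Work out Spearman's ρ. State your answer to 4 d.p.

-0.9000

Rank u: 5, 3, 2, 4, 1
Rank v: 2, 3, 4, 1, 5
d = rank(u) − rank(v): 3, 0, -2, 3, -4; Σd² = 38
ρ = 1 − 6Σd² / [n(n²−1)] = 1 − 6×38 / (5×24) = 1 − 228/120 ≈ -0.9000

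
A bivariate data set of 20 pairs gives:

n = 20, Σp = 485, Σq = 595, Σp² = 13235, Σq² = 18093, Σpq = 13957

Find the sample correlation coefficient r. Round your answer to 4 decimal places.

r = (nΣpq − ΣpΣq) / √[(nΣp² − (Σp)²)(nΣq² − (Σq)²)]
Numerator: 20×13957 − 485×595 = -9435
Denominator: √[(264700 − 235225)(361860 − 354025)] = √[29475 × 7835] = 15196.5991
r = -9435 / 15196.5991 ≈ -0.6209

-0.6209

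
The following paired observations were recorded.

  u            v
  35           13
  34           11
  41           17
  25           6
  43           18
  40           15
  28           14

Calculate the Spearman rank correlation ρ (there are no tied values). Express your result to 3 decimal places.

0.893

Rank u: 4, 3, 6, 1, 7, 5, 2
Rank v: 3, 2, 6, 1, 7, 5, 4
d = rank(u) − rank(v): 1, 1, 0, 0, 0, 0, -2; Σd² = 6
ρ = 1 − 6Σd² / [n(n²−1)] = 1 − 6×6 / (7×48) = 1 − 36/336 ≈ 0.893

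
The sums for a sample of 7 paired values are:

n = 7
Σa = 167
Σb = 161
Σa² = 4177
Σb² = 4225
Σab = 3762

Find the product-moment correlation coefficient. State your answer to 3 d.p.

-0.249

r = (nΣab − ΣaΣb) / √[(nΣa² − (Σa)²)(nΣb² − (Σb)²)]
Numerator: 7×3762 − 167×161 = -553
Denominator: √[(29239 − 27889)(29575 − 25921)] = √[1350 × 3654] = 2221.0133
r = -553 / 2221.0133 ≈ -0.249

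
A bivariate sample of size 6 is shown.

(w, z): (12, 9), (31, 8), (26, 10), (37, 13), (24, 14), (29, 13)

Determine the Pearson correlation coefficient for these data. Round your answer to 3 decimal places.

0.330

n = 6, Σw = 159, Σz = 67, Σw² = 4567, Σz² = 779, Σwz = 1810
nΣwz − ΣwΣz = 10860 − 10653 = 207
nΣw² − (Σw)² = 27402 − 25281 = 2121; nΣz² − (Σz)² = 4674 − 4489 = 185
r = 207 / √(2121 × 185) = 207 / 626.4064 ≈ 0.330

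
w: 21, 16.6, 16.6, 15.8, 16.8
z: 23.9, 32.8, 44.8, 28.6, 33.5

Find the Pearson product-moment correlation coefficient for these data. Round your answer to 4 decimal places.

-0.5496

n = 5, Σw = 86.8, Σz = 163.6, Σw² = 1524, Σz² = 5594.3, Σwz = 2804.74
nΣwz − ΣwΣz = 14023.7 − 14200.48 = -176.78
nΣw² − (Σw)² = 7620 − 7534.24 = 85.76; nΣz² − (Σz)² = 27971.5 − 26764.96 = 1206.54
r = -176.78 / √(85.76 × 1206.54) = -176.78 / 321.6720 ≈ -0.5496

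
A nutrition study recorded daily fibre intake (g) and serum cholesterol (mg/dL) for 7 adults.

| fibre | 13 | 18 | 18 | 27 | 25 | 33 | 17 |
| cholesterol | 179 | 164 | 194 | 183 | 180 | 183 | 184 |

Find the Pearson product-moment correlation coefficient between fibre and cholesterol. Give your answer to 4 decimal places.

n = 7, Σx = 151, Σy = 1267, Σx² = 3549, Σy² = 229807, Σxy = 27379
nΣxy − ΣxΣy = 191653 − 191317 = 336
nΣx² − (Σx)² = 24843 − 22801 = 2042; nΣy² − (Σy)² = 1608649 − 1605289 = 3360
r = 336 / √(2042 × 3360) = 336 / 2619.3740 ≈ 0.1283

0.1283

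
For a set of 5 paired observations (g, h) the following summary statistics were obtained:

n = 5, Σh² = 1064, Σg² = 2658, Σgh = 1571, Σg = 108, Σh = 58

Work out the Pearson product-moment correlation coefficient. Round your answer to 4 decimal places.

r = (nΣgh − ΣgΣh) / √[(nΣg² − (Σg)²)(nΣh² − (Σh)²)]
Numerator: 5×1571 − 108×58 = 1591
Denominator: √[(13290 − 11664)(5320 − 3364)] = √[1626 × 1956] = 1783.3833
r = 1591 / 1783.3833 ≈ 0.8921

0.8921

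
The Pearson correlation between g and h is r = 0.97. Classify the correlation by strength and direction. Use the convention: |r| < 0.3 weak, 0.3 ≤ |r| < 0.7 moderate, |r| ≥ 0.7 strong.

r = 0.97 > 0 so the relationship is positive.
|r| = 0.97, which falls in the strong range.

strong positive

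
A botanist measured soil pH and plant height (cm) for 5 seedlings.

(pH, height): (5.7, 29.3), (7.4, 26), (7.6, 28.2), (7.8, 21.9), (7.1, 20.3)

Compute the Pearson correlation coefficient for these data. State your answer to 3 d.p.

n = 5, Σx = 35.6, Σy = 125.7, Σx² = 256.26, Σy² = 3221.43, Σxy = 888.68
nΣxy − ΣxΣy = 4443.4 − 4474.92 = -31.52
nΣx² − (Σx)² = 1281.3 − 1267.36 = 13.94; nΣy² − (Σy)² = 16107.15 − 15800.49 = 306.66
r = -31.52 / √(13.94 × 306.66) = -31.52 / 65.3823 ≈ -0.482

-0.482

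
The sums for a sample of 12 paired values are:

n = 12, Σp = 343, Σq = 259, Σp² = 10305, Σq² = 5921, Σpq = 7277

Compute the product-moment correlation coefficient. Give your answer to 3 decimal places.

r = (nΣpq − ΣpΣq) / √[(nΣp² − (Σp)²)(nΣq² − (Σq)²)]
Numerator: 12×7277 − 343×259 = -1513
Denominator: √[(123660 − 117649)(71052 − 67081)] = √[6011 × 3971] = 4885.6608
r = -1513 / 4885.6608 ≈ -0.310

-0.310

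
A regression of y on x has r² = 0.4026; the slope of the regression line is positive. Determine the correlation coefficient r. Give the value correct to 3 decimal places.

|r| = √0.4026 = 0.635
The association is positive, so r = 0.635.

0.635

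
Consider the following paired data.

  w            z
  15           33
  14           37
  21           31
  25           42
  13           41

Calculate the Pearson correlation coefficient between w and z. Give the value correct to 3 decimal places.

n = 5, Σw = 88, Σz = 184, Σw² = 1656, Σz² = 6864, Σwz = 3247
nΣwz − ΣwΣz = 16235 − 16192 = 43
nΣw² − (Σw)² = 8280 − 7744 = 536; nΣz² − (Σz)² = 34320 − 33856 = 464
r = 43 / √(536 × 464) = 43 / 498.7023 ≈ 0.086

0.086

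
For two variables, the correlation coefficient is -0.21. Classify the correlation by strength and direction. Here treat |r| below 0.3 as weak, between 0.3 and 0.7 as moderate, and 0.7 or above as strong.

weak negative

r = -0.21 < 0 so the relationship is negative.
|r| = 0.21, which falls in the weak range.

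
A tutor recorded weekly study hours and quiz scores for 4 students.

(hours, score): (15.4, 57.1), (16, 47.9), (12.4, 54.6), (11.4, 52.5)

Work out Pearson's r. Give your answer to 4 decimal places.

n = 4, Σx = 55.2, Σy = 212.1, Σx² = 776.88, Σy² = 11292.23, Σxy = 2921.28
nΣxy − ΣxΣy = 11685.12 − 11707.92 = -22.8
nΣx² − (Σx)² = 3107.52 − 3047.04 = 60.48; nΣy² − (Σy)² = 45168.92 − 44986.41 = 182.51
r = -22.8 / √(60.48 × 182.51) = -22.8 / 105.0629 ≈ -0.2170

-0.2170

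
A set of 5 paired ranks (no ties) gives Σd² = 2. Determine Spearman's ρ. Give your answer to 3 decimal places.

ρ = 1 − 6Σd² / [n(n²−1)] = 1 − 6×2 / (5×24)
  = 1 − 12/120 = 1 − 0.1000 ≈ 0.900

0.900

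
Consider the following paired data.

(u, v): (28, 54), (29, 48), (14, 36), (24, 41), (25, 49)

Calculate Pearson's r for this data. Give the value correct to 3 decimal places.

0.858

n = 5, Σu = 120, Σv = 228, Σu² = 3022, Σv² = 10598, Σuv = 5617
nΣuv − ΣuΣv = 28085 − 27360 = 725
nΣu² − (Σu)² = 15110 − 14400 = 710; nΣv² − (Σv)² = 52990 − 51984 = 1006
r = 725 / √(710 × 1006) = 725 / 845.1390 ≈ 0.858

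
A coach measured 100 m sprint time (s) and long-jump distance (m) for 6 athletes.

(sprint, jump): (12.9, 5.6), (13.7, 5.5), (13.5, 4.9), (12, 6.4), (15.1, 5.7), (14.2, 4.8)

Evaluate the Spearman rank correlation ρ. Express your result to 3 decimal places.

Rank sprint: 2, 4, 3, 1, 6, 5
Rank jump: 4, 3, 2, 6, 5, 1
d = rank(sprint) − rank(jump): -2, 1, 1, -5, 1, 4; Σd² = 48
ρ = 1 − 6Σd² / [n(n²−1)] = 1 − 6×48 / (6×35) = 1 − 288/210 ≈ -0.371

-0.371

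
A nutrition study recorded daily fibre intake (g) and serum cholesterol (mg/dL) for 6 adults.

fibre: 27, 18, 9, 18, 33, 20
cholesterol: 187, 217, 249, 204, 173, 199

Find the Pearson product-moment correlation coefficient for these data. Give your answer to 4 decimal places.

-0.9608

n = 6, Σx = 125, Σy = 1229, Σx² = 2947, Σy² = 255205, Σxy = 24557
nΣxy − ΣxΣy = 147342 − 153625 = -6283
nΣx² − (Σx)² = 17682 − 15625 = 2057; nΣy² − (Σy)² = 1531230 − 1510441 = 20789
r = -6283 / √(2057 × 20789) = -6283 / 6539.3404 ≈ -0.9608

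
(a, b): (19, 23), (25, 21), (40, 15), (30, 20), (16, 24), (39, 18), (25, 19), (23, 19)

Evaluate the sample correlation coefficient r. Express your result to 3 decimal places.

n = 8, Σa = 217, Σb = 159, Σa² = 6417, Σb² = 3217, Σab = 4160
nΣab − ΣaΣb = 33280 − 34503 = -1223
nΣa² − (Σa)² = 51336 − 47089 = 4247; nΣb² − (Σb)² = 25736 − 25281 = 455
r = -1223 / √(4247 × 455) = -1223 / 1390.1025 ≈ -0.880

-0.880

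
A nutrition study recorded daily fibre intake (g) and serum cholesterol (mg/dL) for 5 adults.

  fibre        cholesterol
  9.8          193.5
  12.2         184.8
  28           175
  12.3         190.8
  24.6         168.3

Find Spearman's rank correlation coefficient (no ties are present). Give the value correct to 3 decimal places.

Rank fibre: 1, 2, 5, 3, 4
Rank cholesterol: 5, 3, 2, 4, 1
d = rank(fibre) − rank(cholesterol): -4, -1, 3, -1, 3; Σd² = 36
ρ = 1 − 6Σd² / [n(n²−1)] = 1 − 6×36 / (5×24) = 1 − 216/120 ≈ -0.800

-0.800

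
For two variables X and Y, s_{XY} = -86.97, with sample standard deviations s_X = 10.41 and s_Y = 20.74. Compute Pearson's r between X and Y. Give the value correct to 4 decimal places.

-0.4028

r = Cov(X,Y) / (s_X · s_Y) = -86.97 / (10.41 × 20.74)
  = -86.97 / 215.9034 ≈ -0.4028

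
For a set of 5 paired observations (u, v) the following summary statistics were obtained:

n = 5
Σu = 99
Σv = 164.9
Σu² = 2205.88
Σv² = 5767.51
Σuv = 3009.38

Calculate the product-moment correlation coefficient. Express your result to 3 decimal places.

r = (nΣuv − ΣuΣv) / √[(nΣu² − (Σu)²)(nΣv² − (Σv)²)]
Numerator: 5×3009.38 − 99×164.9 = -1278.2
Denominator: √[(11029.4 − 9801)(28837.55 − 27192.01)] = √[1228.4 × 1645.54] = 1421.7529
r = -1278.2 / 1421.7529 ≈ -0.899

-0.899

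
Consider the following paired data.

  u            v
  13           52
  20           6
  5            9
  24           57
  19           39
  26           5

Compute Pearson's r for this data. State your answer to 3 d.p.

n = 6, Σu = 107, Σv = 168, Σu² = 2207, Σv² = 7616, Σuv = 3080
nΣuv − ΣuΣv = 18480 − 17976 = 504
nΣu² − (Σu)² = 13242 − 11449 = 1793; nΣv² − (Σv)² = 45696 − 28224 = 17472
r = 504 / √(1793 × 17472) = 504 / 5597.0792 ≈ 0.090

0.090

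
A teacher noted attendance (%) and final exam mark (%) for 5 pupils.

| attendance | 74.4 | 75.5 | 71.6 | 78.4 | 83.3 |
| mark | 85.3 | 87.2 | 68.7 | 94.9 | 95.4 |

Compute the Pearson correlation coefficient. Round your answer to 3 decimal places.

0.860

n = 5, Σx = 383.2, Σy = 431.5, Σx² = 29447.62, Σy² = 37706.79, Σxy = 33235.82
nΣxy − ΣxΣy = 166179.1 − 165350.8 = 828.3
nΣx² − (Σx)² = 147238.1 − 146842.24 = 395.86; nΣy² − (Σy)² = 188533.95 − 186192.25 = 2341.7
r = 828.3 / √(395.86 × 2341.7) = 828.3 / 962.8008 ≈ 0.860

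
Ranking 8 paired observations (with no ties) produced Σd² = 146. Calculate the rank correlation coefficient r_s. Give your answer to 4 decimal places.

-0.7381

ρ = 1 − 6Σd² / [n(n²−1)] = 1 − 6×146 / (8×63)
  = 1 − 876/504 = 1 − 1.73810 ≈ -0.7381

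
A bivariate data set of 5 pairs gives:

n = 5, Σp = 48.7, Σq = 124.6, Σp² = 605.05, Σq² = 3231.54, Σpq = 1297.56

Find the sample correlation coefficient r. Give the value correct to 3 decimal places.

0.653

r = (nΣpq − ΣpΣq) / √[(nΣp² − (Σp)²)(nΣq² − (Σq)²)]
Numerator: 5×1297.56 − 48.7×124.6 = 419.78
Denominator: √[(3025.25 − 2371.69)(16157.7 − 15525.16)] = √[653.56 × 632.54] = 642.9641
r = 419.78 / 642.9641 ≈ 0.653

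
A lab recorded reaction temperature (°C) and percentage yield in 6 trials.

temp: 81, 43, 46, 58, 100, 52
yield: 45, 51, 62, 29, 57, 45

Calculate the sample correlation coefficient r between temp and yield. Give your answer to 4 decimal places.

0.0838

n = 6, Σx = 380, Σy = 289, Σx² = 26594, Σy² = 14585, Σxy = 18412
nΣxy − ΣxΣy = 110472 − 109820 = 652
nΣx² − (Σx)² = 159564 − 144400 = 15164; nΣy² − (Σy)² = 87510 − 83521 = 3989
r = 652 / √(15164 × 3989) = 652 / 7777.4801 ≈ 0.0838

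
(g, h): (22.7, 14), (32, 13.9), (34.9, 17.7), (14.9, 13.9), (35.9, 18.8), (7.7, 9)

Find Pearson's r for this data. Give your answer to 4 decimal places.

n = 6, Σg = 148.1, Σh = 87.3, Σg² = 4327.41, Σh² = 1330.15, Σgh = 2331.66
nΣgh − ΣgΣh = 13989.96 − 12929.13 = 1060.83
nΣg² − (Σg)² = 25964.46 − 21933.61 = 4030.85; nΣh² − (Σh)² = 7980.9 − 7621.29 = 359.61
r = 1060.83 / √(4030.85 × 359.61) = 1060.83 / 1203.9659 ≈ 0.8811

0.8811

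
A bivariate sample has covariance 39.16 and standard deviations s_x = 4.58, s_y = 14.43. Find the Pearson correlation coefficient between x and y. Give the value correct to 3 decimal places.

r = Cov(x,y) / (s_x · s_y) = 39.16 / (4.58 × 14.43)
  = 39.16 / 66.0894 ≈ 0.593

0.593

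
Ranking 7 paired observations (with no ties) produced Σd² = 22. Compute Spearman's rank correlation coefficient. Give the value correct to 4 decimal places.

ρ = 1 − 6Σd² / [n(n²−1)] = 1 − 6×22 / (7×48)
  = 1 − 132/336 = 1 − 0.39286 ≈ 0.6071

0.6071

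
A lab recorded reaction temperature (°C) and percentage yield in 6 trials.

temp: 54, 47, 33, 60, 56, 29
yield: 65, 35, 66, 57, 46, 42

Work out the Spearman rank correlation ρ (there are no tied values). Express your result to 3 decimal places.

Rank temp: 4, 3, 2, 6, 5, 1
Rank yield: 5, 1, 6, 4, 3, 2
d = rank(temp) − rank(yield): -1, 2, -4, 2, 2, -1; Σd² = 30
ρ = 1 − 6Σd² / [n(n²−1)] = 1 − 6×30 / (6×35) = 1 − 180/210 ≈ 0.143

0.143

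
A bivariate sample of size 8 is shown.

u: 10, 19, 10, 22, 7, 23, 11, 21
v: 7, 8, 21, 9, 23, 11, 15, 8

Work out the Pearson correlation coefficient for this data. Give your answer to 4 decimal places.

n = 8, Σu = 123, Σv = 102, Σu² = 2185, Σv² = 1574, Σuv = 1377
nΣuv − ΣuΣv = 11016 − 12546 = -1530
nΣu² − (Σu)² = 17480 − 15129 = 2351; nΣv² − (Σv)² = 12592 − 10404 = 2188
r = -1530 / √(2351 × 2188) = -1530 / 2268.0362 ≈ -0.6746

-0.6746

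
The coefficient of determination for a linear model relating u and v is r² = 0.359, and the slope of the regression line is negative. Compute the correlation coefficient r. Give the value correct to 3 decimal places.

|r| = √0.359 = 0.599
The association is negative, so r = −0.599.

-0.599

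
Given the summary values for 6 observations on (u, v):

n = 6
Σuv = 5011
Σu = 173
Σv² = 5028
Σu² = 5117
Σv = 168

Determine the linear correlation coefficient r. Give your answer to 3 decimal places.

0.817

r = (nΣuv − ΣuΣv) / √[(nΣu² − (Σu)²)(nΣv² − (Σv)²)]
Numerator: 6×5011 − 173×168 = 1002
Denominator: √[(30702 − 29929)(30168 − 28224)] = √[773 × 1944] = 1225.8515
r = 1002 / 1225.8515 ≈ 0.817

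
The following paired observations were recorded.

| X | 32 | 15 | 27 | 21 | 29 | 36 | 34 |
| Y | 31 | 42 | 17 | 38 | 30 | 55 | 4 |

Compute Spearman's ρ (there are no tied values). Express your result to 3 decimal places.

Rank X: 5, 1, 3, 2, 4, 7, 6
Rank Y: 4, 6, 2, 5, 3, 7, 1
d = rank(X) − rank(Y): 1, -5, 1, -3, 1, 0, 5; Σd² = 62
ρ = 1 − 6Σd² / [n(n²−1)] = 1 − 6×62 / (7×48) = 1 − 372/336 ≈ -0.107

-0.107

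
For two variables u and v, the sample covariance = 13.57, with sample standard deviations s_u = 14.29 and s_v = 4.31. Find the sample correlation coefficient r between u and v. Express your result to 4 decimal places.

0.2203

r = Cov(u,v) / (s_u · s_v) = 13.57 / (14.29 × 4.31)
  = 13.57 / 61.5899 ≈ 0.2203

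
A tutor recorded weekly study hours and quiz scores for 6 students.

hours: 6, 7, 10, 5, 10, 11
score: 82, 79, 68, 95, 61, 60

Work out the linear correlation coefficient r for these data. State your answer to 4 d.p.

-0.9690

n = 6, Σx = 49, Σy = 445, Σx² = 431, Σy² = 33935, Σxy = 3470
nΣxy − ΣxΣy = 20820 − 21805 = -985
nΣx² − (Σx)² = 2586 − 2401 = 185; nΣy² − (Σy)² = 203610 − 198025 = 5585
r = -985 / √(185 × 5585) = -985 / 1016.4768 ≈ -0.9690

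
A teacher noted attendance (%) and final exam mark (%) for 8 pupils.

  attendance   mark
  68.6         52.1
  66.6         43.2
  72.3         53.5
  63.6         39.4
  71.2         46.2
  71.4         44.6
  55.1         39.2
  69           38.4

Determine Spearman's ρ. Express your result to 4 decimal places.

Rank attendance: 4, 3, 8, 2, 6, 7, 1, 5
Rank mark: 7, 4, 8, 3, 6, 5, 2, 1
d = rank(attendance) − rank(mark): -3, -1, 0, -1, 0, 2, -1, 4; Σd² = 32
ρ = 1 − 6Σd² / [n(n²−1)] = 1 − 6×32 / (8×63) = 1 − 192/504 ≈ 0.6190

0.6190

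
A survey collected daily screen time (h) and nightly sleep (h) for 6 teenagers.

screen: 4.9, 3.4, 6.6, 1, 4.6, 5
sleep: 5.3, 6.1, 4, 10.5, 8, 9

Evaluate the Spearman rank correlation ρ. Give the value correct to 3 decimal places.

-0.600

Rank screen: 4, 2, 6, 1, 3, 5
Rank sleep: 2, 3, 1, 6, 4, 5
d = rank(screen) − rank(sleep): 2, -1, 5, -5, -1, 0; Σd² = 56
ρ = 1 − 6Σd² / [n(n²−1)] = 1 − 6×56 / (6×35) = 1 − 336/210 ≈ -0.600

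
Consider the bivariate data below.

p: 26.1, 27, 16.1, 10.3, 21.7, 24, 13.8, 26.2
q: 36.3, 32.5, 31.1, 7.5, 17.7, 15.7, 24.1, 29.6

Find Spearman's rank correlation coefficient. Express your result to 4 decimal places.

Rank p: 6, 8, 3, 1, 4, 5, 2, 7
Rank q: 8, 7, 6, 1, 3, 2, 4, 5
d = rank(p) − rank(q): -2, 1, -3, 0, 1, 3, -2, 2; Σd² = 32
ρ = 1 − 6Σd² / [n(n²−1)] = 1 − 6×32 / (8×63) = 1 − 192/504 ≈ 0.6190

0.6190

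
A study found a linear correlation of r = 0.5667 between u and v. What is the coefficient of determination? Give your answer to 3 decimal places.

r² = (0.5667)² = 0.321

0.321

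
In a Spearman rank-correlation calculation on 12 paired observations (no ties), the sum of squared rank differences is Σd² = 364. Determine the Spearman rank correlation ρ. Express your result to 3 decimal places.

ρ = 1 − 6Σd² / [n(n²−1)] = 1 − 6×364 / (12×143)
  = 1 − 2184/1716 = 1 − 1.2727 ≈ -0.273

-0.273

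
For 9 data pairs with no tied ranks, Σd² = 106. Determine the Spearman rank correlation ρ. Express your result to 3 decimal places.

0.117

ρ = 1 − 6Σd² / [n(n²−1)] = 1 − 6×106 / (9×80)
  = 1 − 636/720 = 1 − 0.8833 ≈ 0.117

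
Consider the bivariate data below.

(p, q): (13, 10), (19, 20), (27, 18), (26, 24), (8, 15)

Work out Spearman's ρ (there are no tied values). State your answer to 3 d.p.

Rank p: 2, 3, 5, 4, 1
Rank q: 1, 4, 3, 5, 2
d = rank(p) − rank(q): 1, -1, 2, -1, -1; Σd² = 8
ρ = 1 − 6Σd² / [n(n²−1)] = 1 − 6×8 / (5×24) = 1 − 48/120 ≈ 0.600

0.600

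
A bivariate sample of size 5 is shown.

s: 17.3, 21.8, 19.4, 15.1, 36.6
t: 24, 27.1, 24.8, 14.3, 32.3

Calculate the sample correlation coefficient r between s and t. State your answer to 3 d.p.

0.830

n = 5, Σs = 110.2, Σt = 122.5, Σs² = 2718.46, Σt² = 3173.23, Σst = 2885.21
nΣst − ΣsΣt = 14426.05 − 13499.5 = 926.55
nΣs² − (Σs)² = 13592.3 − 12144.04 = 1448.26; nΣt² − (Σt)² = 15866.15 − 15006.25 = 859.9
r = 926.55 / √(1448.26 × 859.9) = 926.55 / 1115.9564 ≈ 0.830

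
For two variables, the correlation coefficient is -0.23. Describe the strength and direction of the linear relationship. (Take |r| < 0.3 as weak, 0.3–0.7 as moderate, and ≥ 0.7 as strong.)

weak negative

r = -0.23 < 0 so the relationship is negative.
|r| = 0.23, which falls in the weak range.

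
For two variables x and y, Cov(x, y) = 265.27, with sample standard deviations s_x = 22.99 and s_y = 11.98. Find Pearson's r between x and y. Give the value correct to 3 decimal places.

0.963

r = Cov(x,y) / (s_x · s_y) = 265.27 / (22.99 × 11.98)
  = 265.27 / 275.4202 ≈ 0.963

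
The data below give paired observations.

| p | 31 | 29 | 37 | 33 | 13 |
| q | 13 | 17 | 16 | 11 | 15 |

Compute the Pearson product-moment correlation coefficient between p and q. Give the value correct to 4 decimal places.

-0.1488

n = 5, Σp = 143, Σq = 72, Σp² = 4429, Σq² = 1060, Σpq = 2046
nΣpq − ΣpΣq = 10230 − 10296 = -66
nΣp² − (Σp)² = 22145 − 20449 = 1696; nΣq² − (Σq)² = 5300 − 5184 = 116
r = -66 / √(1696 × 116) = -66 / 443.5493 ≈ -0.1488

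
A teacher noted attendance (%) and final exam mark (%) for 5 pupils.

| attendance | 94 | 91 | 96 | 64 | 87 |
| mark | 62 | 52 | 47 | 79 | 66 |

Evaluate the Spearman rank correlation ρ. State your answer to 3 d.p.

Rank attendance: 4, 3, 5, 1, 2
Rank mark: 3, 2, 1, 5, 4
d = rank(attendance) − rank(mark): 1, 1, 4, -4, -2; Σd² = 38
ρ = 1 − 6Σd² / [n(n²−1)] = 1 − 6×38 / (5×24) = 1 − 228/120 ≈ -0.900

-0.900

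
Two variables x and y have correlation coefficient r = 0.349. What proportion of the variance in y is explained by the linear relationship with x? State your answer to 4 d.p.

r² = (0.349)² = 0.1218

0.1218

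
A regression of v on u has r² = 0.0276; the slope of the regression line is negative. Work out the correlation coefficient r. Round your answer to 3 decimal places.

-0.166

|r| = √0.0276 = 0.166
The association is negative, so r = −0.166.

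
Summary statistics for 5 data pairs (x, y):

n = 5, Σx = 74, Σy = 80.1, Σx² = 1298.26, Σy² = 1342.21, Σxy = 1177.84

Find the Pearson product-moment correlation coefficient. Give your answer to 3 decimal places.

r = (nΣxy − ΣxΣy) / √[(nΣx² − (Σx)²)(nΣy² − (Σy)²)]
Numerator: 5×1177.84 − 74×80.1 = -38.2
Denominator: √[(6491.3 − 5476)(6711.05 − 6416.01)] = √[1015.3 × 295.04] = 547.3154
r = -38.2 / 547.3154 ≈ -0.070

-0.070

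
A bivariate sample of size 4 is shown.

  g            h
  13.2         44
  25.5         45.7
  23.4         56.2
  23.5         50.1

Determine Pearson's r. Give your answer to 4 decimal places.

n = 4, Σg = 85.6, Σh = 196, Σg² = 1924.3, Σh² = 9692.94, Σgh = 4238.58
nΣgh − ΣgΣh = 16954.32 − 16777.6 = 176.72
nΣg² − (Σg)² = 7697.2 − 7327.36 = 369.84; nΣh² − (Σh)² = 38771.76 − 38416 = 355.76
r = 176.72 / √(369.84 × 355.76) = 176.72 / 362.7317 ≈ 0.4872

0.4872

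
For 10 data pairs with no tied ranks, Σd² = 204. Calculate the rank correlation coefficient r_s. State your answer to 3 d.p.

-0.236

ρ = 1 − 6Σd² / [n(n²−1)] = 1 − 6×204 / (10×99)
  = 1 − 1224/990 = 1 − 1.2364 ≈ -0.236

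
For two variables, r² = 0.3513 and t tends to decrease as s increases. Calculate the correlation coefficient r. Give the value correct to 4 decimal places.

|r| = √0.3513 = 0.5927
The association is negative, so r = −0.5927.

-0.5927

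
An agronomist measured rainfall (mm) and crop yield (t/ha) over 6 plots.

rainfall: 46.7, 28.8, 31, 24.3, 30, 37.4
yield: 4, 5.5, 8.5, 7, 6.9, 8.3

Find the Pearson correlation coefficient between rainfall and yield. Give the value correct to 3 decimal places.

n = 6, Σx = 198.2, Σy = 40.2, Σx² = 6860.58, Σy² = 284, Σxy = 1296.22
nΣxy − ΣxΣy = 7777.32 − 7967.64 = -190.32
nΣx² − (Σx)² = 41163.48 − 39283.24 = 1880.24; nΣy² − (Σy)² = 1704 − 1616.04 = 87.96
r = -190.32 / √(1880.24 × 87.96) = -190.32 / 406.6767 ≈ -0.468

-0.468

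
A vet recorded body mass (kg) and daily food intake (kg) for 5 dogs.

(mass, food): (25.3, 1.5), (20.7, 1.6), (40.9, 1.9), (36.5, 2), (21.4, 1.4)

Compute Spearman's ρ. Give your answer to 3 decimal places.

Rank mass: 3, 1, 5, 4, 2
Rank food: 2, 3, 4, 5, 1
d = rank(mass) − rank(food): 1, -2, 1, -1, 1; Σd² = 8
ρ = 1 − 6Σd² / [n(n²−1)] = 1 − 6×8 / (5×24) = 1 − 48/120 ≈ 0.600

0.600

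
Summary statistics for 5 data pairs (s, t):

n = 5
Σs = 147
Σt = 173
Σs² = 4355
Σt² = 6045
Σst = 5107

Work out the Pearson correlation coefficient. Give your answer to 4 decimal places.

r = (nΣst − ΣsΣt) / √[(nΣs² − (Σs)²)(nΣt² − (Σt)²)]
Numerator: 5×5107 − 147×173 = 104
Denominator: √[(21775 − 21609)(30225 − 29929)] = √[166 × 296] = 221.6664
r = 104 / 221.6664 ≈ 0.4692

0.4692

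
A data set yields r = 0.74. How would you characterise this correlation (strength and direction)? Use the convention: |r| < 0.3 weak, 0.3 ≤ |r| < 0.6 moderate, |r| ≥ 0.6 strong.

r = 0.74 > 0 so the relationship is positive.
|r| = 0.74, which falls in the strong range.

strong positive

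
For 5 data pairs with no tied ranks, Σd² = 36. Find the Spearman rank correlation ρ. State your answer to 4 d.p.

ρ = 1 − 6Σd² / [n(n²−1)] = 1 − 6×36 / (5×24)
  = 1 − 216/120 = 1 − 1.80000 ≈ -0.8000

-0.8000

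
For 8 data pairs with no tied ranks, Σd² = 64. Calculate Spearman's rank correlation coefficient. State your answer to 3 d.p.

0.238

ρ = 1 − 6Σd² / [n(n²−1)] = 1 − 6×64 / (8×63)
  = 1 − 384/504 = 1 − 0.7619 ≈ 0.238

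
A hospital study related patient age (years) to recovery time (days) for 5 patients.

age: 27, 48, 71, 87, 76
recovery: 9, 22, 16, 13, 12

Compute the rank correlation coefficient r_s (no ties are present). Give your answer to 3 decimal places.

Rank age: 1, 2, 3, 5, 4
Rank recovery: 1, 5, 4, 3, 2
d = rank(age) − rank(recovery): 0, -3, -1, 2, 2; Σd² = 18
ρ = 1 − 6Σd² / [n(n²−1)] = 1 − 6×18 / (5×24) = 1 − 108/120 ≈ 0.100

0.100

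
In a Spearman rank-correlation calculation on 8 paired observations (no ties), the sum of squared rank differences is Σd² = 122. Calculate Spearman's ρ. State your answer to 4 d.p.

-0.4524

ρ = 1 − 6Σd² / [n(n²−1)] = 1 − 6×122 / (8×63)
  = 1 − 732/504 = 1 − 1.45238 ≈ -0.4524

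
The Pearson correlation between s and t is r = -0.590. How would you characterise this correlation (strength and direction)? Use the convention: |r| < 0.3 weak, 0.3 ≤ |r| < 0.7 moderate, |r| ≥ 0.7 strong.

moderate negative

r = -0.590 < 0 so the relationship is negative.
|r| = 0.590, which falls in the moderate range.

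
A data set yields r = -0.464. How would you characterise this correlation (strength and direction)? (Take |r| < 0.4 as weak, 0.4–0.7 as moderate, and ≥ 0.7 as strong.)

moderate negative

r = -0.464 < 0 so the relationship is negative.
|r| = 0.464, which falls in the moderate range.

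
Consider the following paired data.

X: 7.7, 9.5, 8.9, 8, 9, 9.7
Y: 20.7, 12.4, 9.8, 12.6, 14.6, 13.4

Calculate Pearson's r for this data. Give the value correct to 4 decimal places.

-0.5577

n = 6, ΣX = 52.8, ΣY = 83.5, ΣX² = 467.84, ΣY² = 1229.77, ΣXY = 726.59
nΣXY − ΣXΣY = 4359.54 − 4408.8 = -49.26
nΣX² − (ΣX)² = 2807.04 − 2787.84 = 19.2; nΣY² − (ΣY)² = 7378.62 − 6972.25 = 406.37
r = -49.26 / √(19.2 × 406.37) = -49.26 / 88.3307 ≈ -0.5577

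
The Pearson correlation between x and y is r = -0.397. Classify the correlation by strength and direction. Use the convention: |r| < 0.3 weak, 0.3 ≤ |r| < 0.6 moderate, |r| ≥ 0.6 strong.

r = -0.397 < 0 so the relationship is negative.
|r| = 0.397, which falls in the moderate range.

moderate negative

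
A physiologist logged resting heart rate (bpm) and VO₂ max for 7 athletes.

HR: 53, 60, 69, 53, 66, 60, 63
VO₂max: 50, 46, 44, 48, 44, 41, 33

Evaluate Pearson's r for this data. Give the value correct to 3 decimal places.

n = 7, Σx = 424, Σy = 306, Σx² = 25904, Σy² = 13562, Σxy = 18433
nΣxy − ΣxΣy = 129031 − 129744 = -713
nΣx² − (Σx)² = 181328 − 179776 = 1552; nΣy² − (Σy)² = 94934 − 93636 = 1298
r = -713 / √(1552 × 1298) = -713 / 1419.3294 ≈ -0.502

-0.502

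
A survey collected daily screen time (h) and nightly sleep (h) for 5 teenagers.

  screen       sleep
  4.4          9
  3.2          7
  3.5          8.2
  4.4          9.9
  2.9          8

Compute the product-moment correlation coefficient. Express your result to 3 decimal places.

0.839

n = 5, Σx = 18.4, Σy = 42.1, Σx² = 69.62, Σy² = 359.25, Σxy = 157.46
nΣxy − ΣxΣy = 787.3 − 774.64 = 12.66
nΣx² − (Σx)² = 348.1 − 338.56 = 9.54; nΣy² − (Σy)² = 1796.25 − 1772.41 = 23.84
r = 12.66 / √(9.54 × 23.84) = 12.66 / 15.0809 ≈ 0.839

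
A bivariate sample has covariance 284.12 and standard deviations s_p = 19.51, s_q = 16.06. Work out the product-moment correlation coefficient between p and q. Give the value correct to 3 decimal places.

r = Cov(p,q) / (s_p · s_q) = 284.12 / (19.51 × 16.06)
  = 284.12 / 313.3306 ≈ 0.907

0.907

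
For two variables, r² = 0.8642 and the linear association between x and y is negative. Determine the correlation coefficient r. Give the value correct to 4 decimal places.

-0.9296

|r| = √0.8642 = 0.9296
The association is negative, so r = −0.9296.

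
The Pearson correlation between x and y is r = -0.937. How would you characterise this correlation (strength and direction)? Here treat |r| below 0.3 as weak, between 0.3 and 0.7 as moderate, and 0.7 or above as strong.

r = -0.937 < 0 so the relationship is negative.
|r| = 0.937, which falls in the strong range.

strong negative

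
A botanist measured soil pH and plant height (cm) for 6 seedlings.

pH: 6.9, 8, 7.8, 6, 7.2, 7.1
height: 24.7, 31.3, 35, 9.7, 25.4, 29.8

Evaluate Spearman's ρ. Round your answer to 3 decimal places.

Rank pH: 2, 6, 5, 1, 4, 3
Rank height: 2, 5, 6, 1, 3, 4
d = rank(pH) − rank(height): 0, 1, -1, 0, 1, -1; Σd² = 4
ρ = 1 − 6Σd² / [n(n²−1)] = 1 − 6×4 / (6×35) = 1 − 24/210 ≈ 0.886

0.886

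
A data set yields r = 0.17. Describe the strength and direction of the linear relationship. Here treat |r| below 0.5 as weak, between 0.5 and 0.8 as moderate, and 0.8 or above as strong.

r = 0.17 > 0 so the relationship is positive.
|r| = 0.17, which falls in the weak range.

weak positive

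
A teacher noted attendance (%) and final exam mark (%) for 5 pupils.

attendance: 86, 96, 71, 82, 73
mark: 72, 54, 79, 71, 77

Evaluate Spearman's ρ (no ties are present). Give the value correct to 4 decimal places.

Rank attendance: 4, 5, 1, 3, 2
Rank mark: 3, 1, 5, 2, 4
d = rank(attendance) − rank(mark): 1, 4, -4, 1, -2; Σd² = 38
ρ = 1 − 6Σd² / [n(n²−1)] = 1 − 6×38 / (5×24) = 1 − 228/120 ≈ -0.9000

-0.9000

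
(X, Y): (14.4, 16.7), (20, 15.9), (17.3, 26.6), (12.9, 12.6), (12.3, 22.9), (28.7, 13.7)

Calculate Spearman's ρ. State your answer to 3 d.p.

-0.200

Rank X: 3, 5, 4, 2, 1, 6
Rank Y: 4, 3, 6, 1, 5, 2
d = rank(X) − rank(Y): -1, 2, -2, 1, -4, 4; Σd² = 42
ρ = 1 − 6Σd² / [n(n²−1)] = 1 − 6×42 / (6×35) = 1 − 252/210 ≈ -0.200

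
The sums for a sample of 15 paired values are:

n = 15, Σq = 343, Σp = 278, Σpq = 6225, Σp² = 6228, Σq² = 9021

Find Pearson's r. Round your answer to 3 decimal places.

-0.117

r = (nΣpq − ΣpΣq) / √[(nΣp² − (Σp)²)(nΣq² − (Σq)²)]
Numerator: 15×6225 − 278×343 = -1979
Denominator: √[(93420 − 77284)(135315 − 117649)] = √[16136 × 17666] = 16883.6778
r = -1979 / 16883.6778 ≈ -0.117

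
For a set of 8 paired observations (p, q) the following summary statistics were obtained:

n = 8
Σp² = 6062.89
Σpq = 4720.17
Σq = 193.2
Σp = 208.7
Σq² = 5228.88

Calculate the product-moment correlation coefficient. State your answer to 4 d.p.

-0.5422

r = (nΣpq − ΣpΣq) / √[(nΣp² − (Σp)²)(nΣq² − (Σq)²)]
Numerator: 8×4720.17 − 208.7×193.2 = -2559.48
Denominator: √[(48503.12 − 43555.69)(41831.04 − 37326.24)] = √[4947.43 × 4504.8] = 4720.9303
r = -2559.48 / 4720.9303 ≈ -0.5422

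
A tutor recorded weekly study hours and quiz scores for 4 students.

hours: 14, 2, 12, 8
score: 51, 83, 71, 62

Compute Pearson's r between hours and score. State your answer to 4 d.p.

-0.8121

n = 4, Σx = 36, Σy = 267, Σx² = 408, Σy² = 18375, Σxy = 2228
nΣxy − ΣxΣy = 8912 − 9612 = -700
nΣx² − (Σx)² = 1632 − 1296 = 336; nΣy² − (Σy)² = 73500 − 71289 = 2211
r = -700 / √(336 × 2211) = -700 / 861.9141 ≈ -0.8121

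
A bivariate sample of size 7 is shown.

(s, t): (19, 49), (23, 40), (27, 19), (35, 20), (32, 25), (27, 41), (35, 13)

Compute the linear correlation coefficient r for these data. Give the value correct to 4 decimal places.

-0.8634

n = 7, Σs = 198, Σt = 207, Σs² = 5822, Σt² = 7237, Σst = 5426
nΣst − ΣsΣt = 37982 − 40986 = -3004
nΣs² − (Σs)² = 40754 − 39204 = 1550; nΣt² − (Σt)² = 50659 − 42849 = 7810
r = -3004 / √(1550 × 7810) = -3004 / 3479.2959 ≈ -0.8634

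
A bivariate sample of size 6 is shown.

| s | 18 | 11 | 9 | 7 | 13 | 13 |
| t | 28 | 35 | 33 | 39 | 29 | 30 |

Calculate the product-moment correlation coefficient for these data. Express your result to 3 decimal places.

n = 6, Σs = 71, Σt = 194, Σs² = 913, Σt² = 6360, Σst = 2226
nΣst − ΣsΣt = 13356 − 13774 = -418
nΣs² − (Σs)² = 5478 − 5041 = 437; nΣt² − (Σt)² = 38160 − 37636 = 524
r = -418 / √(437 × 524) = -418 / 478.5269 ≈ -0.874

-0.874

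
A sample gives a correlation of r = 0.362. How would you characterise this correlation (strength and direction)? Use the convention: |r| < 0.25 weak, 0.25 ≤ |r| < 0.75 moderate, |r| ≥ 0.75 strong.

moderate positive

r = 0.362 > 0 so the relationship is positive.
|r| = 0.362, which falls in the moderate range.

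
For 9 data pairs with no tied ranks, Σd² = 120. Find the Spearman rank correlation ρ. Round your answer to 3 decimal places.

0.000

ρ = 1 − 6Σd² / [n(n²−1)] = 1 − 6×120 / (9×80)
  = 1 − 720/720 = 1 − 1.0000 ≈ 0.000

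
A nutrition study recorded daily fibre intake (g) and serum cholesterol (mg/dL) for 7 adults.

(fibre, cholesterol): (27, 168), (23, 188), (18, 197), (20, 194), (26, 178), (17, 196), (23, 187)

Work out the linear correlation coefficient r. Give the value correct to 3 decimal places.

n = 7, Σx = 154, Σy = 1308, Σx² = 3476, Σy² = 245082, Σxy = 28547
nΣxy − ΣxΣy = 199829 − 201432 = -1603
nΣx² − (Σx)² = 24332 − 23716 = 616; nΣy² − (Σy)² = 1715574 − 1710864 = 4710
r = -1603 / √(616 × 4710) = -1603 / 1703.3379 ≈ -0.941

-0.941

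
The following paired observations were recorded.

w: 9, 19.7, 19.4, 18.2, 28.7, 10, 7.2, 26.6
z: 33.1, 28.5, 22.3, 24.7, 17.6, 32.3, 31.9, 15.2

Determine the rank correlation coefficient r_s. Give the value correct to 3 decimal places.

-0.833

Rank w: 2, 6, 5, 4, 8, 3, 1, 7
Rank z: 8, 5, 3, 4, 2, 7, 6, 1
d = rank(w) − rank(z): -6, 1, 2, 0, 6, -4, -5, 6; Σd² = 154
ρ = 1 − 6Σd² / [n(n²−1)] = 1 − 6×154 / (8×63) = 1 − 924/504 ≈ -0.833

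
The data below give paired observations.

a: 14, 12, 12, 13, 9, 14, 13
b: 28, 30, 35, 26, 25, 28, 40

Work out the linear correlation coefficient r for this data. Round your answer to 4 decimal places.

0.2191

n = 7, Σa = 87, Σb = 212, Σa² = 1099, Σb² = 6594, Σab = 2647
nΣab − ΣaΣb = 18529 − 18444 = 85
nΣa² − (Σa)² = 7693 − 7569 = 124; nΣb² − (Σb)² = 46158 − 44944 = 1214
r = 85 / √(124 × 1214) = 85 / 387.9897 ≈ 0.2191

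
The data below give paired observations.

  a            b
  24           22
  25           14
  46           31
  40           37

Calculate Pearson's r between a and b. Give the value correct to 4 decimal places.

n = 4, Σa = 135, Σb = 104, Σa² = 4917, Σb² = 3010, Σab = 3784
nΣab − ΣaΣb = 15136 − 14040 = 1096
nΣa² − (Σa)² = 19668 − 18225 = 1443; nΣb² − (Σb)² = 12040 − 10816 = 1224
r = 1096 / √(1443 × 1224) = 1096 / 1328.9966 ≈ 0.8247

0.8247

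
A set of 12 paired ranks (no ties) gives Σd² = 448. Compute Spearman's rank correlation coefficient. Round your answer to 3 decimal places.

-0.566

ρ = 1 − 6Σd² / [n(n²−1)] = 1 − 6×448 / (12×143)
  = 1 − 2688/1716 = 1 − 1.5664 ≈ -0.566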